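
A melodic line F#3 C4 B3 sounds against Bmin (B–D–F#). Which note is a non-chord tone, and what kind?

C4 is an appoggiatura.

The harmony at that moment is B minor triad (B, D, F#); C4 is not a chord tone.
It is approached by leap up from F#3 and left by step down to B3.
Leap in, step out — an appoggiatura.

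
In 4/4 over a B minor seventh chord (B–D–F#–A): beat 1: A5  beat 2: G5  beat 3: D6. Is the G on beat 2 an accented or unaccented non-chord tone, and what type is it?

The harmony at that moment is B minor seventh chord (B, D, F#, A); G5 is not a chord tone.
It is approached by step down from A5 and left by leap up to D6.
Step in, leap out — an escape tone.
It falls on a weak beat, so it is unaccented.

Unaccented escape tone.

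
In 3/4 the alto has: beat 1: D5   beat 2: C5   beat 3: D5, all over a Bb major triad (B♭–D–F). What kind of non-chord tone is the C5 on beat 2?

The harmony at that moment is B♭ major triad (B♭, D, F); C5 is not a chord tone.
It is approached by step down from D5 and left by step up to D5.
Step away and step back to the same note — a neighbor tone (lower neighbor).

Lower neighbor tone.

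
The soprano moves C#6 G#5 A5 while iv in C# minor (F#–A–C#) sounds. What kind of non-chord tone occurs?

G#5 is an appoggiatura.

The harmony at that moment is F# minor triad (F#, A, C#); G#5 is not a chord tone.
It is approached by leap down from C#6 and left by step up to A5.
Leap in, step out — an appoggiatura.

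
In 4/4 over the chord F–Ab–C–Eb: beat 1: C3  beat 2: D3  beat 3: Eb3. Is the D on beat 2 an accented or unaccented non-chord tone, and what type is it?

Unaccented passing tone.

The harmony at that moment is F minor seventh chord (F, Ab, C, Eb); D3 is not a chord tone.
It is approached by step up from C3 and left by step up to Eb3.
Step in, step out in the same direction — a passing tone.
It falls on a weak beat, so it is unaccented.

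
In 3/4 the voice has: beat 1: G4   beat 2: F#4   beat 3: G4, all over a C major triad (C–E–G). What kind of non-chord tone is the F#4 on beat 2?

The harmony at that moment is C major triad (C, E, G); F#4 is not a chord tone.
It is approached by step down from G4 and left by step up to G4.
Step away and step back to the same note — a neighbor tone (lower neighbor).

Lower neighbor tone.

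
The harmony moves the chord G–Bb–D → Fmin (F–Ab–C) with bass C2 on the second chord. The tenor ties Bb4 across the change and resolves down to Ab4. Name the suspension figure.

7–6 suspension.

At the second chord the bass is C2. The suspended Bb4 lies a seventh above the bass; after resolving down by step to Ab4, the interval above the bass becomes a sixth.
Suspension figures are named by those two intervals: 7–6.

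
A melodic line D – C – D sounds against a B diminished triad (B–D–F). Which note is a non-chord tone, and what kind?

The harmony at that moment is B diminished triad (B, D, F); C is not a chord tone.
It is approached by step down from D and left by step up to D.
Step away and step back to the same note — a neighbor tone (lower neighbor).

C is a neighbor tone.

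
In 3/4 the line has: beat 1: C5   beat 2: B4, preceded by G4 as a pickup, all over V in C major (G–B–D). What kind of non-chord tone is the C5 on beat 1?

Appoggiatura.

The harmony at that moment is G major triad (G, B, D); C5 is not a chord tone.
It is approached by leap up from G4 and left by step down to B4.
Leap in, step out, metrically accented — an appoggiatura.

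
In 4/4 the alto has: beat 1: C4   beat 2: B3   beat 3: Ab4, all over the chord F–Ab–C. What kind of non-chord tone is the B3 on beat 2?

The harmony at that moment is F minor triad (F, Ab, C); B3 is not a chord tone.
It is approached by step down from C4 and left by leap up to Ab4.
Step in, leap out, on a weak beat — an escape tone.

Escape tone.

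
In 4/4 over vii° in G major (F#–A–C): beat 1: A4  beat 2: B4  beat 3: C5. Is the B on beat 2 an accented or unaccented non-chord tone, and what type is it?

Unaccented passing tone.

The harmony at that moment is F# diminished triad (F#, A, C); B4 is not a chord tone.
It is approached by step up from A4 and left by step up to C5.
Step in, step out in the same direction — a passing tone.
It falls on a weak beat, so it is unaccented.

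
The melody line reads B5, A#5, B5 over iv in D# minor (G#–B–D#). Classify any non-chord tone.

The harmony at that moment is G# minor triad (G#, B, D#); A#5 is not a chord tone.
It is approached by step down from B5 and left by step up to B5.
Step away and step back to the same note — a neighbor tone (lower neighbor).

A#5 is a neighbor tone.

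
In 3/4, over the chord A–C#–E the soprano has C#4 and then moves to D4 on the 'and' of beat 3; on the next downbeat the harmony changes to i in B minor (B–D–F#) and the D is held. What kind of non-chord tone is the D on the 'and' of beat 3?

The harmony at that moment is A major triad (A, C#, E); D4 is not a chord tone.
It is approached by step up from C#4 and then sustained as the same pitch into the next harmony.
Arriving early and becoming a chord tone when the harmony changes — an anticipation.

Anticipation.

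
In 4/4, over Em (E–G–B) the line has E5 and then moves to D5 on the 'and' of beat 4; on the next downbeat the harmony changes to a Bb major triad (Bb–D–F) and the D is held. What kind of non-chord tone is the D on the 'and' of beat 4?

The harmony at that moment is E minor triad (E, G, B); D5 is not a chord tone.
It is approached by step down from E5 and then sustained as the same pitch into the next harmony.
Arriving early and becoming a chord tone when the harmony changes — an anticipation.

Anticipation.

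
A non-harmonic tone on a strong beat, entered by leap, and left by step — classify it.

Appoggiatura.

Approach: by leap. Departure: by step. Metric position: strong.
Leap in, step out, in a metrically strong position — an appoggiatura. (It is the mirror image of the escape tone, which steps in and leaps out from a weak position.)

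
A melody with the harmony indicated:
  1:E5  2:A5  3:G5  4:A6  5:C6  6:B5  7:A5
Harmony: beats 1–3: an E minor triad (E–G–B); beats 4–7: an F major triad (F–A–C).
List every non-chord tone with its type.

A5 (beat 2) — appoggiatura; B5 (beat 6) — passing tone.

The harmony at that moment is E minor triad (E, G, B); A5 is not a chord tone.
It is approached by leap up from E5 and left by step down to G5.
Leap in, step out — an appoggiatura.
The harmony at that moment is F major triad (F, A, C); B5 is not a chord tone.
It is approached by step down from C6 and left by step down to A5.
Step in, step out in the same direction — a passing tone.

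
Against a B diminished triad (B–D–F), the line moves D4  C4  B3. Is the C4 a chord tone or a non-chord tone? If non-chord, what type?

The harmony at that moment is B diminished triad (B, D, F); C4 is not a chord tone.
It is approached by step down from D4 and left by step down to B3.
Step in, step out in the same direction — a passing tone.

Non-chord tone — a passing tone.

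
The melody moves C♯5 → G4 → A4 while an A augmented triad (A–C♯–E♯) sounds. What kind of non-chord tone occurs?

G4 is an appoggiatura.

The harmony at that moment is A augmented triad (A, C♯, E♯); G4 is not a chord tone.
It is approached by leap down from C♯5 and left by step up to A4.
Leap in, step out — an appoggiatura.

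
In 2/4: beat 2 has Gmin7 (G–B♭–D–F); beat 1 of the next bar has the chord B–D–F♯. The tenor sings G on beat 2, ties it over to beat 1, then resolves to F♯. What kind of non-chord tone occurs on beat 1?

Suspension.

The harmony at that moment is B minor triad (B, D, F♯); G is not a chord tone.
It is held over (the same pitch as the preceding G) and left by step down to F♯.
Held over from the previous chord and resolving down by step — a suspension.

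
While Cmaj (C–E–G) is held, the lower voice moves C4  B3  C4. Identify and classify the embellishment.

The harmony at that moment is C major triad (C, E, G); B3 is not a chord tone.
It is approached by step down from C4 and left by step up to C4.
Step away and step back to the same note — a neighbor tone (lower neighbor).

B3 is a neighbor tone.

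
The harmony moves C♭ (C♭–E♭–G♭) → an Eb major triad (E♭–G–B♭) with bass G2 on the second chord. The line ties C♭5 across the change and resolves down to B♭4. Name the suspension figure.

4–3 suspension.

At the second chord the bass is G2. The suspended C♭5 lies a fourth above the bass; after resolving down by step to B♭4, the interval above the bass becomes a third.
Suspension figures are named by those two intervals: 4–3.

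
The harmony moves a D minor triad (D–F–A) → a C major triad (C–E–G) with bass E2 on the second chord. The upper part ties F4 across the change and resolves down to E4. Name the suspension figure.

9–8 suspension.

At the second chord the bass is E2. The suspended F4 lies a ninth above the bass; after resolving down by step to E4, the interval above the bass becomes an octave.
Suspension figures are named by those two intervals: 9–8.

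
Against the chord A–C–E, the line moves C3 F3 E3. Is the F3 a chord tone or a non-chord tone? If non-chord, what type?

The harmony at that moment is A minor triad (A, C, E); F3 is not a chord tone.
It is approached by leap up from C3 and left by step down to E3.
Leap in, step out — an appoggiatura.

Non-chord tone — an appoggiatura.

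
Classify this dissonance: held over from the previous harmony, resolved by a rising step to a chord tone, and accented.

Approach: by preparation — the pitch is first a chord tone, then held (tied or repeated) while the harmony changes under it. Departure: up by step. Metric position: strong.
A prepared dissonance that resolves upward by step — a retardation. (The same figure resolving downward would be a suspension.)

Retardation.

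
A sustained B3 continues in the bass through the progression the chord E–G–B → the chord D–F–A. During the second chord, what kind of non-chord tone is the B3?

Pedal tone (pedal point).

The harmony at that moment is D minor triad (D, F, A); B3 is not a chord tone.
It is held over (the same pitch as the preceding B3) and then sustained as the same pitch into the next harmony.
Sustained through a change of harmony — a pedal tone.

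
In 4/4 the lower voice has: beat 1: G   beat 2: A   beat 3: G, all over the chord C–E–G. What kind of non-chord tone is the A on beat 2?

Upper neighbor tone.

The harmony at that moment is C major triad (C, E, G); A is not a chord tone.
It is approached by step up from G and left by step down to G.
Step away and step back to the same note — a neighbor tone (upper neighbor).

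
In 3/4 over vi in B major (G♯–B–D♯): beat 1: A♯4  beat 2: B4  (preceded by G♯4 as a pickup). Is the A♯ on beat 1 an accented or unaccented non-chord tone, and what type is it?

Accented passing tone.

The harmony at that moment is G♯ minor triad (G♯, B, D♯); A♯4 is not a chord tone.
It is approached by step up from G♯4 and left by step up to B4.
Step in, step out in the same direction — a passing tone.
It falls on the downbeat, so it is accented.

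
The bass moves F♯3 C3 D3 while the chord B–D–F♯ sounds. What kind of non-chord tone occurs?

The harmony at that moment is B minor triad (B, D, F♯); C3 is not a chord tone.
It is approached by leap down from F♯3 and left by step up to D3.
Leap in, step out — an appoggiatura.

C3 is an appoggiatura.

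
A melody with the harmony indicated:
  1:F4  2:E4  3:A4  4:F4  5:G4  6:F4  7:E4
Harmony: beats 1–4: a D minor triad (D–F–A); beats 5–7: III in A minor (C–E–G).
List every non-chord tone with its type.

The harmony at that moment is D minor triad (D, F, A); E4 is not a chord tone.
It is approached by step down from F4 and left by leap up to A4.
Step in, leap out — an escape tone.
The harmony at that moment is C major triad (C, E, G); F4 is not a chord tone.
It is approached by step down from G4 and left by step down to E4.
Step in, step out in the same direction — a passing tone.

E4 (beat 2) — escape tone; F4 (beat 6) — passing tone.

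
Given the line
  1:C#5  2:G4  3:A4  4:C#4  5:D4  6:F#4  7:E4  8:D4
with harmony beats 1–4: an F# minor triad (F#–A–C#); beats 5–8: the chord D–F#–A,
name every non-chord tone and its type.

The harmony at that moment is F# minor triad (F#, A, C#); G4 is not a chord tone.
It is approached by leap down from C#5 and left by step up to A4.
Leap in, step out — an appoggiatura.
The harmony at that moment is D major triad (D, F#, A); E4 is not a chord tone.
It is approached by step down from F#4 and left by step down to D4.
Step in, step out in the same direction — a passing tone.

G4 (beat 2) — appoggiatura; E4 (beat 7) — passing tone.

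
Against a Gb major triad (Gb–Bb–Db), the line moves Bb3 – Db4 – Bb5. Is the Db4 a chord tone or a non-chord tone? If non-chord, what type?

Chord tone (the fifth of Gb major triad).

Gb major triad contains Gb, Bb, Db; Db is the fifth, so it is a chord tone.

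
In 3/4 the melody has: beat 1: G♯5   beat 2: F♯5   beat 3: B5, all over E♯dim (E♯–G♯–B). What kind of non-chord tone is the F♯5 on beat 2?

The harmony at that moment is E♯ diminished triad (E♯, G♯, B); F♯5 is not a chord tone.
It is approached by step down from G♯5 and left by leap up to B5.
Step in, leap out, on a weak beat — an escape tone.

Escape tone.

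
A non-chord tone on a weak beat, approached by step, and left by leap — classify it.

Escape tone.

Approach: by step. Departure: by leap. Metric position: weak.
Step in, leap out, from a weak position — an escape tone (échappée). (It is the mirror image of the appoggiatura, which leaps in and steps out on a strong beat.)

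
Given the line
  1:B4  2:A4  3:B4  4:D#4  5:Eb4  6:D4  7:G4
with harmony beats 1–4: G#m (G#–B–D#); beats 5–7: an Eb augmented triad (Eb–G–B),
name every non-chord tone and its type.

A4 (beat 2) — neighbor tone; D4 (beat 6) — escape tone.

The harmony at that moment is G# minor triad (G#, B, D#); A4 is not a chord tone.
It is approached by step down from B4 and left by step up to B4.
Step away and step back to the same note — a neighbor tone (lower neighbor).
The harmony at that moment is Eb augmented triad (Eb, G, B); D4 is not a chord tone.
It is approached by step down from Eb4 and left by leap up to G4.
Step in, leap out — an escape tone.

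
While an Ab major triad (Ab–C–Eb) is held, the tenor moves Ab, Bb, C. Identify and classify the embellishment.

The harmony at that moment is Ab major triad (Ab, C, Eb); Bb is not a chord tone.
It is approached by step up from Ab and left by step up to C.
Step in, step out in the same direction — a passing tone.

Bb is a passing tone.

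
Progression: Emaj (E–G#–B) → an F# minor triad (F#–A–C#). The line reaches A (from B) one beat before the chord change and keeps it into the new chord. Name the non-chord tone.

A is an anticipation.

The harmony at that moment is E major triad (E, G#, B); A is not a chord tone.
It is approached by step down from B and then sustained as the same pitch into the next harmony.
Arriving early and becoming a chord tone when the harmony changes — an anticipation.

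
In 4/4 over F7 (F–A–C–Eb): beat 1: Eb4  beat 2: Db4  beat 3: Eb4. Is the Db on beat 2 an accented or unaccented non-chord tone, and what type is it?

Unaccented neighbor tone.

The harmony at that moment is F dominant seventh chord (F, A, C, Eb); Db4 is not a chord tone.
It is approached by step down from Eb4 and left by step up to Eb4.
Step away and step back to the same note — a neighbor tone (lower neighbor).
It falls on a weak beat, so it is unaccented.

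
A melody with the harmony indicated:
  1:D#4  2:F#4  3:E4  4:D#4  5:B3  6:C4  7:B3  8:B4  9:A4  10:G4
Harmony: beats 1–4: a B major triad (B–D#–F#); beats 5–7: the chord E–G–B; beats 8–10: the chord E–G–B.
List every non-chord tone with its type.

E4 (beat 3) — passing tone; C4 (beat 6) — neighbor tone; A4 (beat 9) — passing tone.

The harmony at that moment is B major triad (B, D#, F#); E4 is not a chord tone.
It is approached by step down from F#4 and left by step down to D#4.
Step in, step out in the same direction — a passing tone.
The harmony at that moment is E minor triad (E, G, B); C4 is not a chord tone.
It is approached by step up from B3 and left by step down to B3.
Step away and step back to the same note — a neighbor tone (upper neighbor).
The harmony at that moment is E minor triad (E, G, B); A4 is not a chord tone.
It is approached by step down from B4 and left by step down to G4.
Step in, step out in the same direction — a passing tone.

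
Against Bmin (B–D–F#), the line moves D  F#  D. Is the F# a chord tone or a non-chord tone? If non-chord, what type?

B minor triad contains B, D, F#; F# is the fifth, so it is a chord tone.

Chord tone (the fifth of B minor triad).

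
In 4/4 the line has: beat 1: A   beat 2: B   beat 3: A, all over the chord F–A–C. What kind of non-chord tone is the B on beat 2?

The harmony at that moment is F major triad (F, A, C); B is not a chord tone.
It is approached by step up from A and left by step down to A.
Step away and step back to the same note — a neighbor tone (upper neighbor).

Upper neighbor tone.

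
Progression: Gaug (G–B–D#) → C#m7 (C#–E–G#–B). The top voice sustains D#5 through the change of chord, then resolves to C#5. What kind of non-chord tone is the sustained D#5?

D#5 is a suspension.

The harmony at that moment is C# minor seventh chord (C#, E, G#, B); D#5 is not a chord tone.
It is held over (the same pitch as the preceding D#5) and left by step down to C#5.
Held over from the previous chord and resolving down by step — a suspension.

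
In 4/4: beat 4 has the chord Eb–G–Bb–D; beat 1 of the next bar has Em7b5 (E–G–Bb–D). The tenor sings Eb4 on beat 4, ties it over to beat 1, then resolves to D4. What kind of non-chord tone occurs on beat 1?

Suspension.

The harmony at that moment is E half-diminished seventh chord (E, G, Bb, D); Eb4 is not a chord tone.
It is held over (the same pitch as the preceding Eb4) and left by step down to D4.
Held over from the previous chord and resolving down by step — a suspension.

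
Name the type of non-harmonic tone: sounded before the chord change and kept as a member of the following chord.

Approach: ahead of the chord change (typically by step), so it is dissonant against the current harmony. Departure: none — the same pitch is restated or held and is a chord tone of the new harmony.
Dissonant first, consonant once the harmony catches up: the note simply arrives early — an anticipation. (The reverse timing, consonant first and dissonant after the change, would be a suspension or retardation.)

Anticipation.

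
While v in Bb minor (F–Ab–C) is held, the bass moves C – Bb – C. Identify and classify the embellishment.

The harmony at that moment is F minor triad (F, Ab, C); Bb is not a chord tone.
It is approached by step down from C and left by step up to C.
Step away and step back to the same note — a neighbor tone (lower neighbor).

Bb is a neighbor tone.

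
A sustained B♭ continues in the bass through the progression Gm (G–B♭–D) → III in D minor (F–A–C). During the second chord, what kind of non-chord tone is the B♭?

Pedal tone (pedal point).

The harmony at that moment is F major triad (F, A, C); B♭ is not a chord tone.
It is held over (the same pitch as the preceding B♭) and then sustained as the same pitch into the next harmony.
Sustained through a change of harmony — a pedal tone.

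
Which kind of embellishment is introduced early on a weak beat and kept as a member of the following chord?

Approach: ahead of the chord change (typically by step), so it is dissonant against the current harmony. Departure: none — the same pitch is restated or held and is a chord tone of the new harmony.
Dissonant first, consonant once the harmony catches up: the note simply arrives early — an anticipation. (The reverse timing, consonant first and dissonant after the change, would be a suspension or retardation.)

Anticipation.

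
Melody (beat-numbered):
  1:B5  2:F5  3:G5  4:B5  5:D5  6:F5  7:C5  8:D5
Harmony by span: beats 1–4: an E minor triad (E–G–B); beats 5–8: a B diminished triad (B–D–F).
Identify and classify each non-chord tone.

F5 (beat 2) — appoggiatura; C5 (beat 7) — appoggiatura.

The harmony at that moment is E minor triad (E, G, B); F5 is not a chord tone.
It is approached by leap down from B5 and left by step up to G5.
Leap in, step out — an appoggiatura.
The harmony at that moment is B diminished triad (B, D, F); C5 is not a chord tone.
It is approached by leap down from F5 and left by step up to D5.
Leap in, step out — an appoggiatura.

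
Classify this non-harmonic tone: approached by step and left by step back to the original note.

Neighbor tone.

Approach: by step. Departure: by step in the opposite direction, back to the starting pitch.
Stepwise on both sides but reversing to return to the same chord tone — a neighbor tone. (Had it continued onward in the same direction it would be a passing tone instead.)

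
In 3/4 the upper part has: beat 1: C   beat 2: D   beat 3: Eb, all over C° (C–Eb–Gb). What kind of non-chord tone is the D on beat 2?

The harmony at that moment is C diminished triad (C, Eb, Gb); D is not a chord tone.
It is approached by step up from C and left by step up to Eb.
Step in, step out in the same direction — a passing tone.

Passing tone.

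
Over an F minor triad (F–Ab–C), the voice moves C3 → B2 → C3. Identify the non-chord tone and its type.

B2 is a neighbor tone.

The harmony at that moment is F minor triad (F, Ab, C); B2 is not a chord tone.
It is approached by step down from C3 and left by step up to C3.
Step away and step back to the same note — a neighbor tone (lower neighbor).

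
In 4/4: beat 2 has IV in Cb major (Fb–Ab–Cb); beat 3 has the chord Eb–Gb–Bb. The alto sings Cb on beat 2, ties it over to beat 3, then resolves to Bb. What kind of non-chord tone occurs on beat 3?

The harmony at that moment is Eb minor triad (Eb, Gb, Bb); Cb is not a chord tone.
It is held over (the same pitch as the preceding Cb) and left by step down to Bb.
Held over from the previous chord and resolving down by step — a suspension.

Suspension.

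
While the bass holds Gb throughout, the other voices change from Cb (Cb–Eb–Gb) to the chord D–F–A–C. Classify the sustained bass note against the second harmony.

The harmony at that moment is D minor seventh chord (D, F, A, C); Gb is not a chord tone.
It is held over (the same pitch as the preceding Gb) and then sustained as the same pitch into the next harmony.
Sustained through a change of harmony — a pedal tone.

Pedal tone (pedal point).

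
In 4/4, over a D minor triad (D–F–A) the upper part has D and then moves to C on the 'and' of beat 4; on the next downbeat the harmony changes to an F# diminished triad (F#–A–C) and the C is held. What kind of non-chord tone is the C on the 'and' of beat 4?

Anticipation.

The harmony at that moment is D minor triad (D, F, A); C is not a chord tone.
It is approached by step down from D and then sustained as the same pitch into the next harmony.
Arriving early and becoming a chord tone when the harmony changes — an anticipation.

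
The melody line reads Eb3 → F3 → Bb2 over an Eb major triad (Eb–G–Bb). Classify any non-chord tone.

F3 is an escape tone.

The harmony at that moment is Eb major triad (Eb, G, Bb); F3 is not a chord tone.
It is approached by step up from Eb3 and left by leap down to Bb2.
Step in, leap out — an escape tone.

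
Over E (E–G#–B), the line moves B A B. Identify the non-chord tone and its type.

A is a neighbor tone.

The harmony at that moment is E major triad (E, G#, B); A is not a chord tone.
It is approached by step down from B and left by step up to B.
Step away and step back to the same note — a neighbor tone (lower neighbor).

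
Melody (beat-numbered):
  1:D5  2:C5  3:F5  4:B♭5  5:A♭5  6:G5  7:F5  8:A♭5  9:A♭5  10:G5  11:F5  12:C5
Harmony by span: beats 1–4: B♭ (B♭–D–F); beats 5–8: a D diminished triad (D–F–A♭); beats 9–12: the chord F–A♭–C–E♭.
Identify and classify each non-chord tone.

The harmony at that moment is B♭ major triad (B♭, D, F); C5 is not a chord tone.
It is approached by step down from D5 and left by leap up to F5.
Step in, leap out — an escape tone.
The harmony at that moment is D diminished triad (D, F, A♭); G5 is not a chord tone.
It is approached by step down from A♭5 and left by step down to F5.
Step in, step out in the same direction — a passing tone.
The harmony at that moment is F minor seventh chord (F, A♭, C, E♭); G5 is not a chord tone.
It is approached by step down from A♭5 and left by step down to F5.
Step in, step out in the same direction — a passing tone.

C5 (beat 2) — escape tone; G5 (beat 6) — passing tone; G5 (beat 10) — passing tone.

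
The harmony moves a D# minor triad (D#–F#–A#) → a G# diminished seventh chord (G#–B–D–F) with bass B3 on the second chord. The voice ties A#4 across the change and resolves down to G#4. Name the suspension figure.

At the second chord the bass is B3. The suspended A#4 lies a seventh above the bass; after resolving down by step to G#4, the interval above the bass becomes a sixth.
Suspension figures are named by those two intervals: 7–6.

7–6 suspension.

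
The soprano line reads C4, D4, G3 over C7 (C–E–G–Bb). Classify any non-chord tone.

The harmony at that moment is C dominant seventh chord (C, E, G, Bb); D4 is not a chord tone.
It is approached by step up from C4 and left by leap down to G3.
Step in, leap out — an escape tone.

D4 is an escape tone.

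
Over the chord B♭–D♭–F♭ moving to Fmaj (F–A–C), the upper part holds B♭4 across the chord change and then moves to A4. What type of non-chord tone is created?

The harmony at that moment is F major triad (F, A, C); B♭4 is not a chord tone.
It is held over (the same pitch as the preceding B♭4) and left by step down to A4.
Held over from the previous chord and resolving down by step — a suspension.

B♭4 is a suspension.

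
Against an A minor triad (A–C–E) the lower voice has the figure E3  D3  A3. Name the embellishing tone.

The harmony at that moment is A minor triad (A, C, E); D3 is not a chord tone.
It is approached by step down from E3 and left by leap up to A3.
Step in, leap out — an escape tone.

D3 is an escape tone.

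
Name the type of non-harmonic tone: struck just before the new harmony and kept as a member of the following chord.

Anticipation.

Approach: ahead of the chord change (typically by step), so it is dissonant against the current harmony. Departure: none — the same pitch is restated or held and is a chord tone of the new harmony.
Dissonant first, consonant once the harmony catches up: the note simply arrives early — an anticipation. (The reverse timing, consonant first and dissonant after the change, would be a suspension or retardation.)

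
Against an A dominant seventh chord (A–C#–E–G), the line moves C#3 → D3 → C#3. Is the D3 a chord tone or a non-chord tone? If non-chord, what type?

The harmony at that moment is A dominant seventh chord (A, C#, E, G); D3 is not a chord tone.
It is approached by step up from C#3 and left by step down to C#3.
Step away and step back to the same note — a neighbor tone (upper neighbor).

Non-chord tone — a neighbor tone.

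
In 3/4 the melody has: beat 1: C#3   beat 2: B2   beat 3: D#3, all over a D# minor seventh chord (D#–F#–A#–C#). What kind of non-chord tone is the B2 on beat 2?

Escape tone.

The harmony at that moment is D# minor seventh chord (D#, F#, A#, C#); B2 is not a chord tone.
It is approached by step down from C#3 and left by leap up to D#3.
Step in, leap out, on a weak beat — an escape tone.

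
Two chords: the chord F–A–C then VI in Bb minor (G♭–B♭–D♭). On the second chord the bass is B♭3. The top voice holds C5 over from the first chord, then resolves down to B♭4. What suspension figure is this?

9–8 suspension.

At the second chord the bass is B♭3. The suspended C5 lies a ninth above the bass; after resolving down by step to B♭4, the interval above the bass becomes an octave.
Suspension figures are named by those two intervals: 9–8.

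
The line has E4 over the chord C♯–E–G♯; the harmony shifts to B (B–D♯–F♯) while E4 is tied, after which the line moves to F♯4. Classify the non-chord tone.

The harmony at that moment is B major triad (B, D♯, F♯); E4 is not a chord tone.
It is held over (the same pitch as the preceding E4) and left by step up to F♯4.
Held over from the previous chord and resolving up by step — a retardation.

E4 is a retardation.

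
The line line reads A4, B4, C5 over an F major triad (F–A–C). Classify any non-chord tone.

B4 is a passing tone.

The harmony at that moment is F major triad (F, A, C); B4 is not a chord tone.
It is approached by step up from A4 and left by step up to C5.
Step in, step out in the same direction — a passing tone.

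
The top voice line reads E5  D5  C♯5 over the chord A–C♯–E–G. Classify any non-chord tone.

The harmony at that moment is A dominant seventh chord (A, C♯, E, G); D5 is not a chord tone.
It is approached by step down from E5 and left by step down to C♯5.
Step in, step out in the same direction — a passing tone.

D5 is a passing tone.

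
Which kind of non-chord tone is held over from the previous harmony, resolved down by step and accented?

Approach: by preparation — the pitch is first a chord tone, then held (tied or repeated) while the harmony changes under it. Departure: down by step. Metric position: strong.
A prepared dissonance that resolves downward by step — a suspension. (The same figure resolving upward would be a retardation.)

Suspension.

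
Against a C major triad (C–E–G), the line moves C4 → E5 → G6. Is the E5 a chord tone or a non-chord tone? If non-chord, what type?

C major triad contains C, E, G; E is the third, so it is a chord tone.

Chord tone (the third of C major triad).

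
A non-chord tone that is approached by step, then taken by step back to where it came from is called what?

Approach: by step. Departure: by step in the opposite direction, back to the starting pitch.
Stepwise on both sides but reversing to return to the same chord tone — a neighbor tone. (Had it continued onward in the same direction it would be a passing tone instead.)

Neighbor tone.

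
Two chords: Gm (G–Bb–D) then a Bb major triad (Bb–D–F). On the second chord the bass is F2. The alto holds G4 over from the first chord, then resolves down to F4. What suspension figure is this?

9–8 suspension.

At the second chord the bass is F2. The suspended G4 lies a ninth above the bass; after resolving down by step to F4, the interval above the bass becomes an octave.
Suspension figures are named by those two intervals: 9–8.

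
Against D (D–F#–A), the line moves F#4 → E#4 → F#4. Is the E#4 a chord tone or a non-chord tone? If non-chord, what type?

Non-chord tone — a neighbor tone.

The harmony at that moment is D major triad (D, F#, A); E#4 is not a chord tone.
It is approached by step down from F#4 and left by step up to F#4.
Step away and step back to the same note — a neighbor tone (lower neighbor).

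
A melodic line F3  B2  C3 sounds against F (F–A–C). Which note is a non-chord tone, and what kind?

The harmony at that moment is F major triad (F, A, C); B2 is not a chord tone.
It is approached by leap down from F3 and left by step up to C3.
Leap in, step out — an appoggiatura.

B2 is an appoggiatura.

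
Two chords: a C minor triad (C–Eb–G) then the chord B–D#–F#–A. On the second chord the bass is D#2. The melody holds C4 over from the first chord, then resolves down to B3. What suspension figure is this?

7–6 suspension.

At the second chord the bass is D#2. The suspended C4 lies a seventh above the bass; after resolving down by step to B3, the interval above the bass becomes a sixth.
Suspension figures are named by those two intervals: 7–6.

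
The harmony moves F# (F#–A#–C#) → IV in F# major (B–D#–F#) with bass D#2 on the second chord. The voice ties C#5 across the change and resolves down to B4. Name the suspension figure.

At the second chord the bass is D#2. The suspended C#5 lies a seventh above the bass; after resolving down by step to B4, the interval above the bass becomes a sixth.
Suspension figures are named by those two intervals: 7–6.

7–6 suspension.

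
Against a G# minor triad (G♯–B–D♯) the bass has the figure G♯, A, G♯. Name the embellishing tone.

A is a neighbor tone.

The harmony at that moment is G♯ minor triad (G♯, B, D♯); A is not a chord tone.
It is approached by step up from G♯ and left by step down to G♯.
Step away and step back to the same note — a neighbor tone (upper neighbor).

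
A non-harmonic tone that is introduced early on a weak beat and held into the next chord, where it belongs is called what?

Anticipation.

Approach: ahead of the chord change (typically by step), so it is dissonant against the current harmony. Departure: none — the same pitch is restated or held and is a chord tone of the new harmony.
Dissonant first, consonant once the harmony catches up: the note simply arrives early — an anticipation. (The reverse timing, consonant first and dissonant after the change, would be a suspension or retardation.)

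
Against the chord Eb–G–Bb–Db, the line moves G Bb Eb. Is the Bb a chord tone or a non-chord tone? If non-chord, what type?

Eb dominant seventh chord contains Eb, G, Bb, Db; Bb is the fifth, so it is a chord tone.

Chord tone (the fifth of Eb dominant seventh chord).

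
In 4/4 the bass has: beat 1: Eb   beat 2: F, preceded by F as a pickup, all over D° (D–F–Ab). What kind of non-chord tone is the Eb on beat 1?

Lower neighbor tone.

The harmony at that moment is D diminished triad (D, F, Ab); Eb is not a chord tone.
It is approached by step down from F and left by step up to F.
Step away and step back to the same note — a neighbor tone (lower neighbor).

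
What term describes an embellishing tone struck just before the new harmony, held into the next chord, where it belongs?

Anticipation.

Approach: ahead of the chord change (typically by step), so it is dissonant against the current harmony. Departure: none — the same pitch is restated or held and is a chord tone of the new harmony.
Dissonant first, consonant once the harmony catches up: the note simply arrives early — an anticipation. (The reverse timing, consonant first and dissonant after the change, would be a suspension or retardation.)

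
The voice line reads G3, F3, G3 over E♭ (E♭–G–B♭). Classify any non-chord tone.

The harmony at that moment is E♭ major triad (E♭, G, B♭); F3 is not a chord tone.
It is approached by step down from G3 and left by step up to G3.
Step away and step back to the same note — a neighbor tone (lower neighbor).

F3 is a neighbor tone.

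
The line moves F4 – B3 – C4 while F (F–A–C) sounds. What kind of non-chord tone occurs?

B3 is an appoggiatura.

The harmony at that moment is F major triad (F, A, C); B3 is not a chord tone.
It is approached by leap down from F4 and left by step up to C4.
Leap in, step out — an appoggiatura.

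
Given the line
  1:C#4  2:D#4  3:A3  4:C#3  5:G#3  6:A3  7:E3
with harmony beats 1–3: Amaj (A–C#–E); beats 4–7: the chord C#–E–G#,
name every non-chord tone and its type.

The harmony at that moment is A major triad (A, C#, E); D#4 is not a chord tone.
It is approached by step up from C#4 and left by leap down to A3.
Step in, leap out — an escape tone.
The harmony at that moment is C# minor triad (C#, E, G#); A3 is not a chord tone.
It is approached by step up from G#3 and left by leap down to E3.
Step in, leap out — an escape tone.

D#4 (beat 2) — escape tone; A3 (beat 6) — escape tone.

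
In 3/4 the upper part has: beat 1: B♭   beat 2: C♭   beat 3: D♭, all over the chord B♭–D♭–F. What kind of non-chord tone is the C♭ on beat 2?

Passing tone.

The harmony at that moment is B♭ minor triad (B♭, D♭, F); C♭ is not a chord tone.
It is approached by step up from B♭ and left by step up to D♭.
Step in, step out in the same direction — a passing tone.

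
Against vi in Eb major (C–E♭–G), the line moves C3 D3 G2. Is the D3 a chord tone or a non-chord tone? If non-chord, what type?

The harmony at that moment is C minor triad (C, E♭, G); D3 is not a chord tone.
It is approached by step up from C3 and left by leap down to G2.
Step in, leap out — an escape tone.

Non-chord tone — an escape tone.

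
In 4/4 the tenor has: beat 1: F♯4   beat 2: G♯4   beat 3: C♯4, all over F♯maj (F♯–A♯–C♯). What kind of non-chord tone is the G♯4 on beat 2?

Escape tone.

The harmony at that moment is F♯ major triad (F♯, A♯, C♯); G♯4 is not a chord tone.
It is approached by step up from F♯4 and left by leap down to C♯4.
Step in, leap out, on a weak beat — an escape tone.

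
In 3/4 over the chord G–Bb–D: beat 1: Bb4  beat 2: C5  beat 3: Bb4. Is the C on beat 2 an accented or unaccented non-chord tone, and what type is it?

The harmony at that moment is G minor triad (G, Bb, D); C5 is not a chord tone.
It is approached by step up from Bb4 and left by step down to Bb4.
Step away and step back to the same note — a neighbor tone (upper neighbor).
It falls on a weak beat, so it is unaccented.

Unaccented neighbor tone.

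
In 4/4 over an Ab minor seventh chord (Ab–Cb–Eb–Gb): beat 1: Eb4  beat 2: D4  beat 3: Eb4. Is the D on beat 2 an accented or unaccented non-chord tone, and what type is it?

Unaccented neighbor tone.

The harmony at that moment is Ab minor seventh chord (Ab, Cb, Eb, Gb); D4 is not a chord tone.
It is approached by step down from Eb4 and left by step up to Eb4.
Step away and step back to the same note — a neighbor tone (lower neighbor).
It falls on a weak beat, so it is unaccented.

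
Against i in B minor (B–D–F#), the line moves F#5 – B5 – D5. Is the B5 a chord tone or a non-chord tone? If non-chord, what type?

B minor triad contains B, D, F#; B is the root, so it is a chord tone.

Chord tone (the root of B minor triad).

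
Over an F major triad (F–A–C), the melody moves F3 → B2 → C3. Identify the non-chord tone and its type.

B2 is an appoggiatura.

The harmony at that moment is F major triad (F, A, C); B2 is not a chord tone.
It is approached by leap down from F3 and left by step up to C3.
Leap in, step out — an appoggiatura.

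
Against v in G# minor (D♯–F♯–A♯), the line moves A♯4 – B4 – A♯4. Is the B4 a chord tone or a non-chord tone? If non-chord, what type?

The harmony at that moment is D♯ minor triad (D♯, F♯, A♯); B4 is not a chord tone.
It is approached by step up from A♯4 and left by step down to A♯4.
Step away and step back to the same note — a neighbor tone (upper neighbor).

Non-chord tone — a neighbor tone.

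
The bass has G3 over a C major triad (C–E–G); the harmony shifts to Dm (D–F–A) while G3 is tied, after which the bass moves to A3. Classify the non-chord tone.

G3 is a retardation.

The harmony at that moment is D minor triad (D, F, A); G3 is not a chord tone.
It is held over (the same pitch as the preceding G3) and left by step up to A3.
Held over from the previous chord and resolving up by step — a retardation.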